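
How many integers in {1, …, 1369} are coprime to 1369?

1332

Factor: 1369 = 37^2.
φ(1369) = 37^1·(37−1) = 1332.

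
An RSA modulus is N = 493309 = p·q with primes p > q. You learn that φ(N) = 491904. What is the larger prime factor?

733

φ(n) = (p−1)(q−1) = n − (p+q) + 1, so p + q = 493309 − 491904 + 1 = 1406.
p and q are the roots of t² − 1406t + 493309 = 0.
Discriminant: 1406² − 4·493309 = 1976836 − 1973236 = 3600; √3600 = 60.
q = (1406 − 60)/2 = 673, p = (1406 + 60)/2 = 733.
Check: 673 · 733 = 493309.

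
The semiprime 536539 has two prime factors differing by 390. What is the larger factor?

Since p = q + 390, we have 536539 = q(q + 390), so q² + 390q − 536539 = 0.
Discriminant: 390² + 4·536539 = 152100 + 2146156 = 2298256; √2298256 = 1516.
q = (−390 + 1516)/2 = 563, and p = q + 390 = 953.
Check: 563 · 953 = 536539.

953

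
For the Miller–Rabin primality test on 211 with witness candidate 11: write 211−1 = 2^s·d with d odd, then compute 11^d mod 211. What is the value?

1

211 − 1 = 210 = 2^1 · 105, so d = 105.
11^1 ≡ 11 (mod 211)
11^2 ≡ 11^2 = 121 ≡ 121 (mod 211)
11^4 ≡ 121^2 = 14641 ≡ 82 (mod 211)
11^8 ≡ 82^2 = 6724 ≡ 183 (mod 211)
11^16 ≡ 183^2 = 33489 ≡ 151 (mod 211)
11^32 ≡ 151^2 = 22801 ≡ 13 (mod 211)
11^64 ≡ 13^2 = 169 ≡ 169 (mod 211)
105 = 64 + 32 + 8 + 1 in binary powers of 2.
So 11^105 ≡ 169 · 13 · 183 · 11 ≡ 1 (mod 211).
Since 11^d ≡ 1 (mod 211), base 11 does not prove 211 composite.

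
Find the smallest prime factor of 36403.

36403 is odd.
Digit sum 16, not divisible by 3.
Ends in 3: not divisible by 5.
7: 36403 = 7·5200 + 3
11: 36403 = 11·3309 + 4
13: 36403 = 13·2800 + 3
17: 36403 = 17·2141 + 6
19: 36403 = 19·1915 + 18
23: 36403 = 23·1582 + 17
29: 36403 = 29·1255 + 8
31: 36403 = 31·1174 + 9
37: 36403 = 37·983 + 32
41: 36403 = 41·887 + 36
43: 36403 = 43·846 + 25
47: 36403 = 47·774 + 25
53: 36403 = 53·686 + 45
59: 36403 = 59·617

59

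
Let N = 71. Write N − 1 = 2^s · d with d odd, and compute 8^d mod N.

71 − 1 = 70 = 2^1 · 35, so d = 35.
8^1 ≡ 8 (mod 71)
8^2 ≡ 8^2 = 64 ≡ 64 (mod 71)
8^4 ≡ 64^2 = 4096 ≡ 49 (mod 71)
8^8 ≡ 49^2 = 2401 ≡ 58 (mod 71)
8^16 ≡ 58^2 = 3364 ≡ 27 (mod 71)
8^32 ≡ 27^2 = 729 ≡ 19 (mod 71)
35 = 32 + 2 + 1 in binary powers of 2.
So 8^35 ≡ 19 · 64 · 8 ≡ 1 (mod 71).
Since 8^d ≡ 1 (mod 71), base 8 does not prove 71 composite.

1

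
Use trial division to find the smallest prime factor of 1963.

1963 is odd.
Digit sum 19, not divisible by 3.
Ends in 3: not divisible by 5.
7: 1963 = 7·280 + 3
11: 1963 = 11·178 + 5
13: 1963 = 13·151

13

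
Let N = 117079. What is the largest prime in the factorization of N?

97

117079 = 17 · 6887
6887 = 71 · 97
97 is prime.
So 117079 = 17 · 71 · 97; the largest prime factor is 97.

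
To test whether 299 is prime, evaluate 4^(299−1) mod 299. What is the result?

165

4^1 ≡ 4 (mod 299)
4^2 ≡ 4^2 = 16 ≡ 16 (mod 299)
4^4 ≡ 16^2 = 256 ≡ 256 (mod 299)
4^8 ≡ 256^2 = 65536 ≡ 55 (mod 299)
4^16 ≡ 55^2 = 3025 ≡ 35 (mod 299)
4^32 ≡ 35^2 = 1225 ≡ 29 (mod 299)
4^64 ≡ 29^2 = 841 ≡ 243 (mod 299)
4^128 ≡ 243^2 = 59049 ≡ 146 (mod 299)
4^256 ≡ 146^2 = 21316 ≡ 87 (mod 299)
298 = 256 + 32 + 8 + 2 in binary powers of 2.
So 4^298 ≡ 87 · 29 · 55 · 16 ≡ 165 (mod 299).
Since 165 ≠ 1, base 4 is a Fermat witness: 299 is composite.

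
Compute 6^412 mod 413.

6^1 ≡ 6 (mod 413)
6^2 ≡ 6^2 = 36 ≡ 36 (mod 413)
6^4 ≡ 36^2 = 1296 ≡ 57 (mod 413)
6^8 ≡ 57^2 = 3249 ≡ 358 (mod 413)
6^16 ≡ 358^2 = 128164 ≡ 134 (mod 413)
6^32 ≡ 134^2 = 17956 ≡ 197 (mod 413)
6^64 ≡ 197^2 = 38809 ≡ 400 (mod 413)
6^128 ≡ 400^2 = 160000 ≡ 169 (mod 413)
6^256 ≡ 169^2 = 28561 ≡ 64 (mod 413)
412 = 256 + 128 + 16 + 8 + 4 in binary powers of 2.
So 6^412 ≡ 64 · 169 · 134 · 358 · 57 ≡ 400 (mod 413).
Since 400 ≠ 1, base 6 is a Fermat witness: 413 is composite.

400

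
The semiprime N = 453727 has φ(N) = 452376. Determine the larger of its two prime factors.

733

φ(n) = (p−1)(q−1) = n − (p+q) + 1, so p + q = 453727 − 452376 + 1 = 1352.
p and q are the roots of t² − 1352t + 453727 = 0.
Discriminant: 1352² − 4·453727 = 1827904 − 1814908 = 12996; √12996 = 114.
q = (1352 − 114)/2 = 619, p = (1352 + 114)/2 = 733.
Check: 619 · 733 = 453727.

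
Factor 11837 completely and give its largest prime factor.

89

11837 = 7 · 1691
1691 = 19 · 89
89 is prime.
So 11837 = 7 · 19 · 89; the largest prime factor is 89.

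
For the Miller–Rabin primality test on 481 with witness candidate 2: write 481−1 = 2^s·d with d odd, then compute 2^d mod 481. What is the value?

481 − 1 = 480 = 2^5 · 15, so d = 15.
2^1 ≡ 2 (mod 481)
2^2 ≡ 2^2 = 4 ≡ 4 (mod 481)
2^4 ≡ 4^2 = 16 ≡ 16 (mod 481)
2^8 ≡ 16^2 = 256 ≡ 256 (mod 481)
15 = 8 + 4 + 2 + 1 in binary powers of 2.
So 2^15 ≡ 256 · 16 · 4 · 2 ≡ 60 (mod 481).
Squaring chain: 60 → 233 → 417 → 248 → 417; never reaches −1, so base 2 is a Miller–Rabin witness that 481 is composite.

60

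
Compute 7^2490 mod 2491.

7^1 ≡ 7 (mod 2491)
7^2 ≡ 7^2 = 49 ≡ 49 (mod 2491)
7^4 ≡ 49^2 = 2401 ≡ 2401 (mod 2491)
7^8 ≡ 2401^2 = 5764801 ≡ 627 (mod 2491)
7^16 ≡ 627^2 = 393129 ≡ 2042 (mod 2491)
7^32 ≡ 2042^2 = 4169764 ≡ 2321 (mod 2491)
7^64 ≡ 2321^2 = 5387041 ≡ 1499 (mod 2491)
7^128 ≡ 1499^2 = 2247001 ≡ 119 (mod 2491)
7^256 ≡ 119^2 = 14161 ≡ 1706 (mod 2491)
7^512 ≡ 1706^2 = 2910436 ≡ 948 (mod 2491)
7^1024 ≡ 948^2 = 898704 ≡ 1944 (mod 2491)
7^2048 ≡ 1944^2 = 3779136 ≡ 289 (mod 2491)
2490 = 2048 + 256 + 128 + 32 + 16 + 8 + 2 in binary powers of 2.
So 7^2490 ≡ 289 · 1706 · 119 · 2321 · 2042 · 627 · 49 ≡ 713 (mod 2491).
Since 713 ≠ 1, base 7 is a Fermat witness: 2491 is composite.

713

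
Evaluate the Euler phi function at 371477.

Factor: 371477 = 43 · 53 · 163.
φ(371477) = (43−1) · (53−1) · (163−1) = 42 · 52 · 162 = 353808.

353808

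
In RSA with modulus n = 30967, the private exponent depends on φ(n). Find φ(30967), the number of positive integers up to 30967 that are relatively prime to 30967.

30616

Factor: 30967 = 173 · 179.
φ(30967) = (173−1) · (179−1) = 172 · 178 = 30616.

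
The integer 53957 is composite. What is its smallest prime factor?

79

53957 is odd.
Digit sum 29, not divisible by 3.
Ends in 7: not divisible by 5.
7: 53957 = 7·7708 + 1
11: 53957 = 11·4905 + 2
13: 53957 = 13·4150 + 7
17: 53957 = 17·3173 + 16
19: 53957 = 19·2839 + 16
23: 53957 = 23·2345 + 22
29: 53957 = 29·1860 + 17
31: 53957 = 31·1740 + 17
37: 53957 = 37·1458 + 11
41: 53957 = 41·1316 + 1
43: 53957 = 43·1254 + 35
47: 53957 = 47·1148 + 1
53: 53957 = 53·1018 + 3
59: 53957 = 59·914 + 31
61: 53957 = 61·884 + 33
67: 53957 = 67·805 + 22
71: 53957 = 71·759 + 68
73: 53957 = 73·739 + 10
79: 53957 = 79·683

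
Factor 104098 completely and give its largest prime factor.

104098 = 2 · 52049
52049 = 23 · 2263
2263 = 31 · 73
73 is prime.
So 104098 = 2 · 23 · 31 · 73; the largest prime factor is 73.

73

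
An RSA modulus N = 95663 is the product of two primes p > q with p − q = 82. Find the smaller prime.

271

Since p = q + 82, we have 95663 = q(q + 82), so q² + 82q − 95663 = 0.
Discriminant: 82² + 4·95663 = 6724 + 382652 = 389376; √389376 = 624.
q = (−82 + 624)/2 = 271, and p = q + 82 = 353.
Check: 271 · 353 = 95663.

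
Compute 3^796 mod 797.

1

3^1 ≡ 3 (mod 797)
3^2 ≡ 3^2 = 9 ≡ 9 (mod 797)
3^4 ≡ 9^2 = 81 ≡ 81 (mod 797)
3^8 ≡ 81^2 = 6561 ≡ 185 (mod 797)
3^16 ≡ 185^2 = 34225 ≡ 751 (mod 797)
3^32 ≡ 751^2 = 564001 ≡ 522 (mod 797)
3^64 ≡ 522^2 = 272484 ≡ 707 (mod 797)
3^128 ≡ 707^2 = 499849 ≡ 130 (mod 797)
3^256 ≡ 130^2 = 16900 ≡ 163 (mod 797)
3^512 ≡ 163^2 = 26569 ≡ 268 (mod 797)
796 = 512 + 256 + 16 + 8 + 4 in binary powers of 2.
So 3^796 ≡ 268 · 163 · 751 · 185 · 81 ≡ 1 (mod 797).
Since the result is 1, base 3 gives no evidence that 797 is composite.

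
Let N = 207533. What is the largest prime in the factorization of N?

207533 = 37 · 5609
5609 = 71 · 79
79 is prime.
So 207533 = 37 · 71 · 79; the largest prime factor is 79.

79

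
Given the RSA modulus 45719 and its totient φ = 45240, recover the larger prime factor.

φ(n) = (p−1)(q−1) = n − (p+q) + 1, so p + q = 45719 − 45240 + 1 = 480.
p and q are the roots of t² − 480t + 45719 = 0.
Discriminant: 480² − 4·45719 = 230400 − 182876 = 47524; √47524 = 218.
q = (480 − 218)/2 = 131, p = (480 + 218)/2 = 349.
Check: 131 · 349 = 45719.

349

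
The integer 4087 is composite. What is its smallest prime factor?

61

4087 is odd.
Digit sum 19, not divisible by 3.
Ends in 7: not divisible by 5.
7: 4087 = 7·583 + 6
11: 4087 = 11·371 + 6
13: 4087 = 13·314 + 5
17: 4087 = 17·240 + 7
19: 4087 = 19·215 + 2
23: 4087 = 23·177 + 16
29: 4087 = 29·140 + 27
31: 4087 = 31·131 + 26
37: 4087 = 37·110 + 17
41: 4087 = 41·99 + 28
43: 4087 = 43·95 + 2
47: 4087 = 47·86 + 45
53: 4087 = 53·77 + 6
59: 4087 = 59·69 + 16
61: 4087 = 61·67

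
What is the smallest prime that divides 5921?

5921 is odd.
Digit sum 17, not divisible by 3.
Ends in 1: not divisible by 5.
7: 5921 = 7·845 + 6
11: 5921 = 11·538 + 3
13: 5921 = 13·455 + 6
17: 5921 = 17·348 + 5
19: 5921 = 19·311 + 12
23: 5921 = 23·257 + 10
29: 5921 = 29·204 + 5
31: 5921 = 31·191

31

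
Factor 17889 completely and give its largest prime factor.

17889 = 3 · 5963
5963 = 67 · 89
89 is prime.
So 17889 = 3 · 67 · 89; the largest prime factor is 89.

89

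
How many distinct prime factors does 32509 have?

3

32509 = 19 · 1711
1711 = 29 · 59
32509 = 19 · 29 · 59, which has 3 distinct prime factors.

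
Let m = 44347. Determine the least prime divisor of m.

61

44347 is odd.
Digit sum 22, not divisible by 3.
Ends in 7: not divisible by 5.
7: 44347 = 7·6335 + 2
11: 44347 = 11·4031 + 6
13: 44347 = 13·3411 + 4
17: 44347 = 17·2608 + 11
19: 44347 = 19·2334 + 1
23: 44347 = 23·1928 + 3
29: 44347 = 29·1529 + 6
31: 44347 = 31·1430 + 17
37: 44347 = 37·1198 + 21
41: 44347 = 41·1081 + 26
43: 44347 = 43·1031 + 14
47: 44347 = 47·943 + 26
53: 44347 = 53·836 + 39
59: 44347 = 59·751 + 38
61: 44347 = 61·727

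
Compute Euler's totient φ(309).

Factor: 309 = 3 · 103.
φ(309) = (3−1) · (103−1) = 2 · 102 = 204.

204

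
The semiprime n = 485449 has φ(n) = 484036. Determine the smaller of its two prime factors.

587

φ(n) = (p−1)(q−1) = n − (p+q) + 1, so p + q = 485449 − 484036 + 1 = 1414.
p and q are the roots of t² − 1414t + 485449 = 0.
Discriminant: 1414² − 4·485449 = 1999396 − 1941796 = 57600; √57600 = 240.
q = (1414 − 240)/2 = 587, p = (1414 + 240)/2 = 827.
Check: 587 · 827 = 485449.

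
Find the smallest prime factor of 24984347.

89

24984347 is odd.
Digit sum 41, not divisible by 3.
Ends in 7: not divisible by 5.
7: 24984347 = 7·3569192 + 3
11: 24984347 = 11·2271304 + 3
13: 24984347 = 13·1921872 + 11
17: 24984347 = 17·1469667 + 8
19: 24984347 = 19·1314965 + 12
23: 24984347 = 23·1086275 + 22
29: 24984347 = 29·861529 + 6
31: 24984347 = 31·805946 + 21
37: 24984347 = 37·675252 + 23
41: 24984347 = 41·609374 + 13
43: 24984347 = 43·581031 + 14
47: 24984347 = 47·531581 + 40
53: 24984347 = 53·471402 + 41
59: 24984347 = 59·423463 + 30
61: 24984347 = 61·409579 + 28
67: 24984347 = 67·372900 + 47
71: 24984347 = 71·351892 + 15
73: 24984347 = 73·342251 + 24
79: 24984347 = 79·316257 + 44
83: 24984347 = 83·301016 + 19
89: 24984347 = 89·280723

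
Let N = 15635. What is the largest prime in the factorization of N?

59

15635 = 5 · 3127
3127 = 53 · 59
59 is prime.
So 15635 = 5 · 53 · 59; the largest prime factor is 59.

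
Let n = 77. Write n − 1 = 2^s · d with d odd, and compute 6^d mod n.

13

77 − 1 = 76 = 2^2 · 19, so d = 19.
6^1 ≡ 6 (mod 77)
6^2 ≡ 6^2 = 36 ≡ 36 (mod 77)
6^4 ≡ 36^2 = 1296 ≡ 64 (mod 77)
6^8 ≡ 64^2 = 4096 ≡ 15 (mod 77)
6^16 ≡ 15^2 = 225 ≡ 71 (mod 77)
19 = 16 + 2 + 1 in binary powers of 2.
So 6^19 ≡ 71 · 36 · 6 ≡ 13 (mod 77).
Squaring chain: 13 → 15; never reaches −1, so base 6 is a Miller–Rabin witness that 77 is composite.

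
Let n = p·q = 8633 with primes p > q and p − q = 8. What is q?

Since p = q + 8, we have 8633 = q(q + 8), so q² + 8q − 8633 = 0.
Discriminant: 8² + 4·8633 = 64 + 34532 = 34596; √34596 = 186.
q = (−8 + 186)/2 = 89, and p = q + 8 = 97.
Check: 89 · 97 = 8633.

89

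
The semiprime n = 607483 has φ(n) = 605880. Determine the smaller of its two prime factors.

613

φ(n) = (p−1)(q−1) = n − (p+q) + 1, so p + q = 607483 − 605880 + 1 = 1604.
p and q are the roots of t² − 1604t + 607483 = 0.
Discriminant: 1604² − 4·607483 = 2572816 − 2429932 = 142884; √142884 = 378.
q = (1604 − 378)/2 = 613, p = (1604 + 378)/2 = 991.
Check: 613 · 991 = 607483.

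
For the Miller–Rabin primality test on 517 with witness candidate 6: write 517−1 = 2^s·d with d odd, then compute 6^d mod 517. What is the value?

517 − 1 = 516 = 2^2 · 129, so d = 129.
6^1 ≡ 6 (mod 517)
6^2 ≡ 6^2 = 36 ≡ 36 (mod 517)
6^4 ≡ 36^2 = 1296 ≡ 262 (mod 517)
6^8 ≡ 262^2 = 68644 ≡ 400 (mod 517)
6^16 ≡ 400^2 = 160000 ≡ 247 (mod 517)
6^32 ≡ 247^2 = 61009 ≡ 3 (mod 517)
6^64 ≡ 3^2 = 9 ≡ 9 (mod 517)
6^128 ≡ 9^2 = 81 ≡ 81 (mod 517)
129 = 128 + 1 in binary powers of 2.
So 6^129 ≡ 81 · 6 ≡ 486 (mod 517).
Squaring chain: 486 → 444; never reaches −1, so base 6 is a Miller–Rabin witness that 517 is composite.

486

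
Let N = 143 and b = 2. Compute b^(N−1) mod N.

2^1 ≡ 2 (mod 143)
2^2 ≡ 2^2 = 4 ≡ 4 (mod 143)
2^4 ≡ 4^2 = 16 ≡ 16 (mod 143)
2^8 ≡ 16^2 = 256 ≡ 113 (mod 143)
2^16 ≡ 113^2 = 12769 ≡ 42 (mod 143)
2^32 ≡ 42^2 = 1764 ≡ 48 (mod 143)
2^64 ≡ 48^2 = 2304 ≡ 16 (mod 143)
2^128 ≡ 16^2 = 256 ≡ 113 (mod 143)
142 = 128 + 8 + 4 + 2 in binary powers of 2.
So 2^142 ≡ 113 · 113 · 16 · 4 ≡ 114 (mod 143).
Since 114 ≠ 1, base 2 is a Fermat witness: 143 is composite.

114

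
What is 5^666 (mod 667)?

5^1 ≡ 5 (mod 667)
5^2 ≡ 5^2 = 25 ≡ 25 (mod 667)
5^4 ≡ 25^2 = 625 ≡ 625 (mod 667)
5^8 ≡ 625^2 = 390625 ≡ 430 (mod 667)
5^16 ≡ 430^2 = 184900 ≡ 141 (mod 667)
5^32 ≡ 141^2 = 19881 ≡ 538 (mod 667)
5^64 ≡ 538^2 = 289444 ≡ 633 (mod 667)
5^128 ≡ 633^2 = 400689 ≡ 489 (mod 667)
5^256 ≡ 489^2 = 239121 ≡ 335 (mod 667)
5^512 ≡ 335^2 = 112225 ≡ 169 (mod 667)
666 = 512 + 128 + 16 + 8 + 2 in binary powers of 2.
So 5^666 ≡ 169 · 489 · 141 · 430 · 25 ≡ 169 (mod 667).
Since 169 ≠ 1, base 5 is a Fermat witness: 667 is composite.

169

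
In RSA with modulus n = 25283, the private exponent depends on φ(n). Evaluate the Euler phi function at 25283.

24960

Factor: 25283 = 131 · 193.
φ(25283) = (131−1) · (193−1) = 130 · 192 = 24960.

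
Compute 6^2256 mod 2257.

6^1 ≡ 6 (mod 2257)
6^2 ≡ 6^2 = 36 ≡ 36 (mod 2257)
6^4 ≡ 36^2 = 1296 ≡ 1296 (mod 2257)
6^8 ≡ 1296^2 = 1679616 ≡ 408 (mod 2257)
6^16 ≡ 408^2 = 166464 ≡ 1703 (mod 2257)
6^32 ≡ 1703^2 = 2900209 ≡ 2221 (mod 2257)
6^64 ≡ 2221^2 = 4932841 ≡ 1296 (mod 2257)
6^128 ≡ 1296^2 = 1679616 ≡ 408 (mod 2257)
6^256 ≡ 408^2 = 166464 ≡ 1703 (mod 2257)
6^512 ≡ 1703^2 = 2900209 ≡ 2221 (mod 2257)
6^1024 ≡ 2221^2 = 4932841 ≡ 1296 (mod 2257)
6^2048 ≡ 1296^2 = 1679616 ≡ 408 (mod 2257)
2256 = 2048 + 128 + 64 + 16 in binary powers of 2.
So 6^2256 ≡ 408 · 408 · 1296 · 1703 ≡ 741 (mod 2257).
Since 741 ≠ 1, base 6 is a Fermat witness: 2257 is composite.

741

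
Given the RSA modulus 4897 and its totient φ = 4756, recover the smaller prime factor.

59

φ(n) = (p−1)(q−1) = n − (p+q) + 1, so p + q = 4897 − 4756 + 1 = 142.
p and q are the roots of t² − 142t + 4897 = 0.
Discriminant: 142² − 4·4897 = 20164 − 19588 = 576; √576 = 24.
q = (142 − 24)/2 = 59, p = (142 + 24)/2 = 83.
Check: 59 · 83 = 4897.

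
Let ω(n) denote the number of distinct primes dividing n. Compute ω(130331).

130331 = 47^2 · 59
130331 = 47^2 · 59, which has 2 distinct prime factors.

2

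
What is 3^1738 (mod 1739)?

1070

3^1 ≡ 3 (mod 1739)
3^2 ≡ 3^2 = 9 ≡ 9 (mod 1739)
3^4 ≡ 9^2 = 81 ≡ 81 (mod 1739)
3^8 ≡ 81^2 = 6561 ≡ 1344 (mod 1739)
3^16 ≡ 1344^2 = 1806336 ≡ 1254 (mod 1739)
3^32 ≡ 1254^2 = 1572516 ≡ 460 (mod 1739)
3^64 ≡ 460^2 = 211600 ≡ 1181 (mod 1739)
3^128 ≡ 1181^2 = 1394761 ≡ 83 (mod 1739)
3^256 ≡ 83^2 = 6889 ≡ 1672 (mod 1739)
3^512 ≡ 1672^2 = 2795584 ≡ 1011 (mod 1739)
3^1024 ≡ 1011^2 = 1022121 ≡ 1328 (mod 1739)
1738 = 1024 + 512 + 128 + 64 + 8 + 2 in binary powers of 2.
So 3^1738 ≡ 1328 · 1011 · 83 · 1181 · 1344 · 9 ≡ 1070 (mod 1739).
Since 1070 ≠ 1, base 3 is a Fermat witness: 1739 is composite.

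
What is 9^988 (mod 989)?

9^1 ≡ 9 (mod 989)
9^2 ≡ 9^2 = 81 ≡ 81 (mod 989)
9^4 ≡ 81^2 = 6561 ≡ 627 (mod 989)
9^8 ≡ 627^2 = 393129 ≡ 496 (mod 989)
9^16 ≡ 496^2 = 246016 ≡ 744 (mod 989)
9^32 ≡ 744^2 = 553536 ≡ 685 (mod 989)
9^64 ≡ 685^2 = 469225 ≡ 439 (mod 989)
9^128 ≡ 439^2 = 192721 ≡ 855 (mod 989)
9^256 ≡ 855^2 = 731025 ≡ 154 (mod 989)
9^512 ≡ 154^2 = 23716 ≡ 969 (mod 989)
988 = 512 + 256 + 128 + 64 + 16 + 8 + 4 in binary powers of 2.
So 9^988 ≡ 969 · 154 · 855 · 439 · 744 · 496 · 627 ≡ 439 (mod 989).
Since 439 ≠ 1, base 9 is a Fermat witness: 989 is composite.

439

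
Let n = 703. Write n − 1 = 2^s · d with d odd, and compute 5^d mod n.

703 − 1 = 702 = 2^1 · 351, so d = 351.
5^1 ≡ 5 (mod 703)
5^2 ≡ 5^2 = 25 ≡ 25 (mod 703)
5^4 ≡ 25^2 = 625 ≡ 625 (mod 703)
5^8 ≡ 625^2 = 390625 ≡ 460 (mod 703)
5^16 ≡ 460^2 = 211600 ≡ 700 (mod 703)
5^32 ≡ 700^2 = 490000 ≡ 9 (mod 703)
5^64 ≡ 9^2 = 81 ≡ 81 (mod 703)
5^128 ≡ 81^2 = 6561 ≡ 234 (mod 703)
5^256 ≡ 234^2 = 54756 ≡ 625 (mod 703)
351 = 256 + 64 + 16 + 8 + 4 + 2 + 1 in binary powers of 2.
So 5^351 ≡ 625 · 81 · 700 · 460 · 625 · 25 · 5 ≡ 438 (mod 703).
Squaring chain: 438; never reaches −1, so base 5 is a Miller–Rabin witness that 703 is composite.

438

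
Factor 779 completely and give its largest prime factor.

779 = 19 · 41
41 is prime.
So 779 = 19 · 41; the largest prime factor is 41.

41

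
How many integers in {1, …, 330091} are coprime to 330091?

314880

Factor: 330091 = 41 · 83 · 97.
φ(330091) = (41−1) · (83−1) · (97−1) = 40 · 82 · 96 = 314880.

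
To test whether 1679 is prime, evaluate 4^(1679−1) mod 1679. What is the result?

1497

4^1 ≡ 4 (mod 1679)
4^2 ≡ 4^2 = 16 ≡ 16 (mod 1679)
4^4 ≡ 16^2 = 256 ≡ 256 (mod 1679)
4^8 ≡ 256^2 = 65536 ≡ 55 (mod 1679)
4^16 ≡ 55^2 = 3025 ≡ 1346 (mod 1679)
4^32 ≡ 1346^2 = 1811716 ≡ 75 (mod 1679)
4^64 ≡ 75^2 = 5625 ≡ 588 (mod 1679)
4^128 ≡ 588^2 = 345744 ≡ 1549 (mod 1679)
4^256 ≡ 1549^2 = 2399401 ≡ 110 (mod 1679)
4^512 ≡ 110^2 = 12100 ≡ 347 (mod 1679)
4^1024 ≡ 347^2 = 120409 ≡ 1200 (mod 1679)
1678 = 1024 + 512 + 128 + 8 + 4 + 2 in binary powers of 2.
So 4^1678 ≡ 1200 · 347 · 1549 · 55 · 256 · 16 ≡ 1497 (mod 1679).
Since 1497 ≠ 1, base 4 is a Fermat witness: 1679 is composite.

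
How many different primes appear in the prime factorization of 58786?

5

58786 = 2 · 29393
29393 = 7 · 4199
4199 = 13 · 323
323 = 17 · 19
58786 = 2 · 7 · 13 · 17 · 19, which has 5 distinct prime factors.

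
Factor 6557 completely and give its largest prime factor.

83

6557 = 79 · 83
83 is prime.
So 6557 = 79 · 83; the largest prime factor is 83.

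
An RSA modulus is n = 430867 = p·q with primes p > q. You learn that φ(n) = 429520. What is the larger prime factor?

827

φ(n) = (p−1)(q−1) = n − (p+q) + 1, so p + q = 430867 − 429520 + 1 = 1348.
p and q are the roots of t² − 1348t + 430867 = 0.
Discriminant: 1348² − 4·430867 = 1817104 − 1723468 = 93636; √93636 = 306.
q = (1348 − 306)/2 = 521, p = (1348 + 306)/2 = 827.
Check: 521 · 827 = 430867.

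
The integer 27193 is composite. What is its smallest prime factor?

71

27193 is odd.
Digit sum 22, not divisible by 3.
Ends in 3: not divisible by 5.
7: 27193 = 7·3884 + 5
11: 27193 = 11·2472 + 1
13: 27193 = 13·2091 + 10
17: 27193 = 17·1599 + 10
19: 27193 = 19·1431 + 4
23: 27193 = 23·1182 + 7
29: 27193 = 29·937 + 20
31: 27193 = 31·877 + 6
37: 27193 = 37·734 + 35
41: 27193 = 41·663 + 10
43: 27193 = 43·632 + 17
47: 27193 = 47·578 + 27
53: 27193 = 53·513 + 4
59: 27193 = 59·460 + 53
61: 27193 = 61·445 + 48
67: 27193 = 67·405 + 58
71: 27193 = 71·383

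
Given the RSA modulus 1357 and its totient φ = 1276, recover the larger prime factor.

φ(n) = (p−1)(q−1) = n − (p+q) + 1, so p + q = 1357 − 1276 + 1 = 82.
p and q are the roots of t² − 82t + 1357 = 0.
Discriminant: 82² − 4·1357 = 6724 − 5428 = 1296; √1296 = 36.
q = (82 − 36)/2 = 23, p = (82 + 36)/2 = 59.
Check: 23 · 59 = 1357.

59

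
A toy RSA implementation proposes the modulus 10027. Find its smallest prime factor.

10027 is odd.
Digit sum 10, not divisible by 3.
Ends in 7: not divisible by 5.
7: 10027 = 7·1432 + 3
11: 10027 = 11·911 + 6
13: 10027 = 13·771 + 4
17: 10027 = 17·589 + 14
19: 10027 = 19·527 + 14
23: 10027 = 23·435 + 22
29: 10027 = 29·345 + 22
31: 10027 = 31·323 + 14
37: 10027 = 37·271

37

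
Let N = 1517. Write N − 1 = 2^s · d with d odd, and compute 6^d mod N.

1517 − 1 = 1516 = 2^2 · 379, so d = 379.
6^1 ≡ 6 (mod 1517)
6^2 ≡ 6^2 = 36 ≡ 36 (mod 1517)
6^4 ≡ 36^2 = 1296 ≡ 1296 (mod 1517)
6^8 ≡ 1296^2 = 1679616 ≡ 297 (mod 1517)
6^16 ≡ 297^2 = 88209 ≡ 223 (mod 1517)
6^32 ≡ 223^2 = 49729 ≡ 1185 (mod 1517)
6^64 ≡ 1185^2 = 1404225 ≡ 1000 (mod 1517)
6^128 ≡ 1000^2 = 1000000 ≡ 297 (mod 1517)
6^256 ≡ 297^2 = 88209 ≡ 223 (mod 1517)
379 = 256 + 64 + 32 + 16 + 8 + 2 + 1 in binary powers of 2.
So 6^379 ≡ 223 · 1000 · 1185 · 223 · 297 · 36 · 6 ≡ 1141 (mod 1517).
Squaring chain: 1141 → 295; never reaches −1, so base 6 is a Miller–Rabin witness that 1517 is composite.

1141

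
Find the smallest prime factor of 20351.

20351 is odd.
Digit sum 11, not divisible by 3.
Ends in 1: not divisible by 5.
7: 20351 = 7·2907 + 2
11: 20351 = 11·1850 + 1
13: 20351 = 13·1565 + 6
17: 20351 = 17·1197 + 2
19: 20351 = 19·1071 + 2
23: 20351 = 23·884 + 19
29: 20351 = 29·701 + 22
31: 20351 = 31·656 + 15
37: 20351 = 37·550 + 1
41: 20351 = 41·496 + 15
43: 20351 = 43·473 + 12
47: 20351 = 47·433

47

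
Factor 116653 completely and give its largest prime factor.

116653 = 31 · 3763
3763 = 53 · 71
71 is prime.
So 116653 = 31 · 53 · 71; the largest prime factor is 71.

71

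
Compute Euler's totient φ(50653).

Factor: 50653 = 37^3.
φ(50653) = 37^2·(37−1) = 49284.

49284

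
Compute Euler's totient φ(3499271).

Factor: 3499271 = 113 · 173 · 179.
φ(3499271) = (113−1) · (173−1) · (179−1) = 112 · 172 · 178 = 3428992.

3428992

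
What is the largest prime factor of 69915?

79

69915 = 3 · 23305
23305 = 5 · 4661
4661 = 59 · 79
79 is prime.
So 69915 = 3 · 5 · 59 · 79; the largest prime factor is 79.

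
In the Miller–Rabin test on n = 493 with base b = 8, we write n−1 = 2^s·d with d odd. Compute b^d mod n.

493 − 1 = 492 = 2^2 · 123, so d = 123.
8^1 ≡ 8 (mod 493)
8^2 ≡ 8^2 = 64 ≡ 64 (mod 493)
8^4 ≡ 64^2 = 4096 ≡ 152 (mod 493)
8^8 ≡ 152^2 = 23104 ≡ 426 (mod 493)
8^16 ≡ 426^2 = 181476 ≡ 52 (mod 493)
8^32 ≡ 52^2 = 2704 ≡ 239 (mod 493)
8^64 ≡ 239^2 = 57121 ≡ 426 (mod 493)
123 = 64 + 32 + 16 + 8 + 2 + 1 in binary powers of 2.
So 8^123 ≡ 426 · 239 · 52 · 426 · 64 · 8 ≡ 206 (mod 493).
Squaring chain: 206 → 38; never reaches −1, so base 8 is a Miller–Rabin witness that 493 is composite.

206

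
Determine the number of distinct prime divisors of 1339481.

5

1339481 = 11 · 121771
121771 = 13 · 9367
9367 = 17 · 551
551 = 19 · 29
1339481 = 11 · 13 · 17 · 19 · 29, which has 5 distinct prime factors.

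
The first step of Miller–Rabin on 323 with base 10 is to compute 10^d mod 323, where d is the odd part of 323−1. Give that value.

323 − 1 = 322 = 2^1 · 161, so d = 161.
10^1 ≡ 10 (mod 323)
10^2 ≡ 10^2 = 100 ≡ 100 (mod 323)
10^4 ≡ 100^2 = 10000 ≡ 310 (mod 323)
10^8 ≡ 310^2 = 96100 ≡ 169 (mod 323)
10^16 ≡ 169^2 = 28561 ≡ 137 (mod 323)
10^32 ≡ 137^2 = 18769 ≡ 35 (mod 323)
10^64 ≡ 35^2 = 1225 ≡ 256 (mod 323)
10^128 ≡ 256^2 = 65536 ≡ 290 (mod 323)
161 = 128 + 32 + 1 in binary powers of 2.
So 10^161 ≡ 290 · 35 · 10 ≡ 78 (mod 323).
Squaring chain: 78; never reaches −1, so base 10 is a Miller–Rabin witness that 323 is composite.

78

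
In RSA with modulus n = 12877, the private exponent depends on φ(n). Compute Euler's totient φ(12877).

12636

Factor: 12877 = 79 · 163.
φ(12877) = (79−1) · (163−1) = 78 · 162 = 12636.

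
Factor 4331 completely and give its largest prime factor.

4331 = 61 · 71
71 is prime.
So 4331 = 61 · 71; the largest prime factor is 71.

71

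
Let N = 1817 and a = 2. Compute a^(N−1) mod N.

2^1 ≡ 2 (mod 1817)
2^2 ≡ 2^2 = 4 ≡ 4 (mod 1817)
2^4 ≡ 4^2 = 16 ≡ 16 (mod 1817)
2^8 ≡ 16^2 = 256 ≡ 256 (mod 1817)
2^16 ≡ 256^2 = 65536 ≡ 124 (mod 1817)
2^32 ≡ 124^2 = 15376 ≡ 840 (mod 1817)
2^64 ≡ 840^2 = 705600 ≡ 604 (mod 1817)
2^128 ≡ 604^2 = 364816 ≡ 1416 (mod 1817)
2^256 ≡ 1416^2 = 2005056 ≡ 905 (mod 1817)
2^512 ≡ 905^2 = 819025 ≡ 1375 (mod 1817)
2^1024 ≡ 1375^2 = 1890625 ≡ 945 (mod 1817)
1816 = 1024 + 512 + 256 + 16 + 8 in binary powers of 2.
So 2^1816 ≡ 945 · 1375 · 905 · 124 · 256 ≡ 1221 (mod 1817).
Since 1221 ≠ 1, base 2 is a Fermat witness: 1817 is composite.

1221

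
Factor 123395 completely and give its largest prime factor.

37

123395 = 5 · 24679
24679 = 23 · 1073
1073 = 29 · 37
37 is prime.
So 123395 = 5 · 23 · 29 · 37; the largest prime factor is 37.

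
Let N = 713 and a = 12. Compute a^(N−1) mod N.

100

12^1 ≡ 12 (mod 713)
12^2 ≡ 12^2 = 144 ≡ 144 (mod 713)
12^4 ≡ 144^2 = 20736 ≡ 59 (mod 713)
12^8 ≡ 59^2 = 3481 ≡ 629 (mod 713)
12^16 ≡ 629^2 = 395641 ≡ 639 (mod 713)
12^32 ≡ 639^2 = 408321 ≡ 485 (mod 713)
12^64 ≡ 485^2 = 235225 ≡ 648 (mod 713)
12^128 ≡ 648^2 = 419904 ≡ 660 (mod 713)
12^256 ≡ 660^2 = 435600 ≡ 670 (mod 713)
12^512 ≡ 670^2 = 448900 ≡ 423 (mod 713)
712 = 512 + 128 + 64 + 8 in binary powers of 2.
So 12^712 ≡ 423 · 660 · 648 · 629 ≡ 100 (mod 713).
Since 100 ≠ 1, base 12 is a Fermat witness: 713 is composite.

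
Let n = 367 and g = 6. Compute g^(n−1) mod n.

6^1 ≡ 6 (mod 367)
6^2 ≡ 6^2 = 36 ≡ 36 (mod 367)
6^4 ≡ 36^2 = 1296 ≡ 195 (mod 367)
6^8 ≡ 195^2 = 38025 ≡ 224 (mod 367)
6^16 ≡ 224^2 = 50176 ≡ 264 (mod 367)
6^32 ≡ 264^2 = 69696 ≡ 333 (mod 367)
6^64 ≡ 333^2 = 110889 ≡ 55 (mod 367)
6^128 ≡ 55^2 = 3025 ≡ 89 (mod 367)
6^256 ≡ 89^2 = 7921 ≡ 214 (mod 367)
366 = 256 + 64 + 32 + 8 + 4 + 2 in binary powers of 2.
So 6^366 ≡ 214 · 55 · 333 · 224 · 195 · 36 ≡ 1 (mod 367).
Since the result is 1, base 6 gives no evidence that 367 is composite.

1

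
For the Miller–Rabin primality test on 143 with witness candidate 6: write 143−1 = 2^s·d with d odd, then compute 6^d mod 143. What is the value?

50

143 − 1 = 142 = 2^1 · 71, so d = 71.
6^1 ≡ 6 (mod 143)
6^2 ≡ 6^2 = 36 ≡ 36 (mod 143)
6^4 ≡ 36^2 = 1296 ≡ 9 (mod 143)
6^8 ≡ 9^2 = 81 ≡ 81 (mod 143)
6^16 ≡ 81^2 = 6561 ≡ 126 (mod 143)
6^32 ≡ 126^2 = 15876 ≡ 3 (mod 143)
6^64 ≡ 3^2 = 9 ≡ 9 (mod 143)
71 = 64 + 4 + 2 + 1 in binary powers of 2.
So 6^71 ≡ 9 · 9 · 36 · 6 ≡ 50 (mod 143).
Squaring chain: 50; never reaches −1, so base 6 is a Miller–Rabin witness that 143 is composite.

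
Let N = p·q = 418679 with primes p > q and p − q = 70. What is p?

683

Since p = q + 70, we have 418679 = q(q + 70), so q² + 70q − 418679 = 0.
Discriminant: 70² + 4·418679 = 4900 + 1674716 = 1679616; √1679616 = 1296.
q = (−70 + 1296)/2 = 613, and p = q + 70 = 683.
Check: 613 · 683 = 418679.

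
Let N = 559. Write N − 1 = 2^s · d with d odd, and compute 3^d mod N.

559 − 1 = 558 = 2^1 · 279, so d = 279.
3^1 ≡ 3 (mod 559)
3^2 ≡ 3^2 = 9 ≡ 9 (mod 559)
3^4 ≡ 9^2 = 81 ≡ 81 (mod 559)
3^8 ≡ 81^2 = 6561 ≡ 412 (mod 559)
3^16 ≡ 412^2 = 169744 ≡ 367 (mod 559)
3^32 ≡ 367^2 = 134689 ≡ 529 (mod 559)
3^64 ≡ 529^2 = 279841 ≡ 341 (mod 559)
3^128 ≡ 341^2 = 116281 ≡ 9 (mod 559)
3^256 ≡ 9^2 = 81 ≡ 81 (mod 559)
279 = 256 + 16 + 4 + 2 + 1 in binary powers of 2.
So 3^279 ≡ 81 · 367 · 81 · 9 · 3 ≡ 131 (mod 559).
Squaring chain: 131; never reaches −1, so base 3 is a Miller–Rabin witness that 559 is composite.

131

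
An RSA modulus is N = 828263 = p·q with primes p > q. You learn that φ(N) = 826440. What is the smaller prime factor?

φ(n) = (p−1)(q−1) = n − (p+q) + 1, so p + q = 828263 − 826440 + 1 = 1824.
p and q are the roots of t² − 1824t + 828263 = 0.
Discriminant: 1824² − 4·828263 = 3326976 − 3313052 = 13924; √13924 = 118.
q = (1824 − 118)/2 = 853, p = (1824 + 118)/2 = 971.
Check: 853 · 971 = 828263.

853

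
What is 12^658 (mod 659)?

1

12^1 ≡ 12 (mod 659)
12^2 ≡ 12^2 = 144 ≡ 144 (mod 659)
12^4 ≡ 144^2 = 20736 ≡ 307 (mod 659)
12^8 ≡ 307^2 = 94249 ≡ 12 (mod 659)
12^16 ≡ 12^2 = 144 ≡ 144 (mod 659)
12^32 ≡ 144^2 = 20736 ≡ 307 (mod 659)
12^64 ≡ 307^2 = 94249 ≡ 12 (mod 659)
12^128 ≡ 12^2 = 144 ≡ 144 (mod 659)
12^256 ≡ 144^2 = 20736 ≡ 307 (mod 659)
12^512 ≡ 307^2 = 94249 ≡ 12 (mod 659)
658 = 512 + 128 + 16 + 2 in binary powers of 2.
So 12^658 ≡ 12 · 144 · 144 · 144 ≡ 1 (mod 659).
Since the result is 1, base 12 gives no evidence that 659 is composite.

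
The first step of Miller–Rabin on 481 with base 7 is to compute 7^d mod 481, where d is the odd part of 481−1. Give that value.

481 − 1 = 480 = 2^5 · 15, so d = 15.
7^1 ≡ 7 (mod 481)
7^2 ≡ 7^2 = 49 ≡ 49 (mod 481)
7^4 ≡ 49^2 = 2401 ≡ 477 (mod 481)
7^8 ≡ 477^2 = 227529 ≡ 16 (mod 481)
15 = 8 + 4 + 2 + 1 in binary powers of 2.
So 7^15 ≡ 16 · 477 · 49 · 7 ≡ 174 (mod 481).
Squaring chain: 174 → 454 → 248 → 417 → 248; never reaches −1, so base 7 is a Miller–Rabin witness that 481 is composite.

174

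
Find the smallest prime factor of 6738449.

59

6738449 is odd.
Digit sum 41, not divisible by 3.
Ends in 9: not divisible by 5.
7: 6738449 = 7·962635 + 4
11: 6738449 = 11·612586 + 3
13: 6738449 = 13·518342 + 3
17: 6738449 = 17·396379 + 6
19: 6738449 = 19·354655 + 4
23: 6738449 = 23·292976 + 1
29: 6738449 = 29·232360 + 9
31: 6738449 = 31·217369 + 10
37: 6738449 = 37·182120 + 9
41: 6738449 = 41·164352 + 17
43: 6738449 = 43·156708 + 5
47: 6738449 = 47·143371 + 12
53: 6738449 = 53·127140 + 29
59: 6738449 = 59·114211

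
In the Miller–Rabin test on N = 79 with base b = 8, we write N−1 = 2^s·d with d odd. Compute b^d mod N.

1

79 − 1 = 78 = 2^1 · 39, so d = 39.
8^1 ≡ 8 (mod 79)
8^2 ≡ 8^2 = 64 ≡ 64 (mod 79)
8^4 ≡ 64^2 = 4096 ≡ 67 (mod 79)
8^8 ≡ 67^2 = 4489 ≡ 65 (mod 79)
8^16 ≡ 65^2 = 4225 ≡ 38 (mod 79)
8^32 ≡ 38^2 = 1444 ≡ 22 (mod 79)
39 = 32 + 4 + 2 + 1 in binary powers of 2.
So 8^39 ≡ 22 · 67 · 64 · 8 ≡ 1 (mod 79).
Since 8^d ≡ 1 (mod 79), base 8 does not prove 79 composite.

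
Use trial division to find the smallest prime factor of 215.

215 is odd.
Digit sum 8, not divisible by 3.
Ends in 5: divisible by 5.

5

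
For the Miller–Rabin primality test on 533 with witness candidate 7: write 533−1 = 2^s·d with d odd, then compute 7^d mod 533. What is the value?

533 − 1 = 532 = 2^2 · 133, so d = 133.
7^1 ≡ 7 (mod 533)
7^2 ≡ 7^2 = 49 ≡ 49 (mod 533)
7^4 ≡ 49^2 = 2401 ≡ 269 (mod 533)
7^8 ≡ 269^2 = 72361 ≡ 406 (mod 533)
7^16 ≡ 406^2 = 164836 ≡ 139 (mod 533)
7^32 ≡ 139^2 = 19321 ≡ 133 (mod 533)
7^64 ≡ 133^2 = 17689 ≡ 100 (mod 533)
7^128 ≡ 100^2 = 10000 ≡ 406 (mod 533)
133 = 128 + 4 + 1 in binary powers of 2.
So 7^133 ≡ 406 · 269 · 7 ≡ 176 (mod 533).
Squaring chain: 176 → 62; never reaches −1, so base 7 is a Miller–Rabin witness that 533 is composite.

176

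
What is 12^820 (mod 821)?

12^1 ≡ 12 (mod 821)
12^2 ≡ 12^2 = 144 ≡ 144 (mod 821)
12^4 ≡ 144^2 = 20736 ≡ 211 (mod 821)
12^8 ≡ 211^2 = 44521 ≡ 187 (mod 821)
12^16 ≡ 187^2 = 34969 ≡ 487 (mod 821)
12^32 ≡ 487^2 = 237169 ≡ 721 (mod 821)
12^64 ≡ 721^2 = 519841 ≡ 148 (mod 821)
12^128 ≡ 148^2 = 21904 ≡ 558 (mod 821)
12^256 ≡ 558^2 = 311364 ≡ 205 (mod 821)
12^512 ≡ 205^2 = 42025 ≡ 154 (mod 821)
820 = 512 + 256 + 32 + 16 + 4 in binary powers of 2.
So 12^820 ≡ 154 · 205 · 721 · 487 · 211 ≡ 1 (mod 821).
Since the result is 1, base 12 gives no evidence that 821 is composite.

1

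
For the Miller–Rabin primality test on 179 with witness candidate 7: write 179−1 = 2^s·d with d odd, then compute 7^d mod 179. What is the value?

178

179 − 1 = 178 = 2^1 · 89, so d = 89.
7^1 ≡ 7 (mod 179)
7^2 ≡ 7^2 = 49 ≡ 49 (mod 179)
7^4 ≡ 49^2 = 2401 ≡ 74 (mod 179)
7^8 ≡ 74^2 = 5476 ≡ 106 (mod 179)
7^16 ≡ 106^2 = 11236 ≡ 138 (mod 179)
7^32 ≡ 138^2 = 19044 ≡ 70 (mod 179)
7^64 ≡ 70^2 = 4900 ≡ 67 (mod 179)
89 = 64 + 16 + 8 + 1 in binary powers of 2.
So 7^89 ≡ 67 · 138 · 106 · 7 ≡ 178 (mod 179).
Since 7^d ≡ 178 (mod 179), base 7 does not prove 179 composite.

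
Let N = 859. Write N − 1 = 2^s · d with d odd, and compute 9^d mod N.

859 − 1 = 858 = 2^1 · 429, so d = 429.
9^1 ≡ 9 (mod 859)
9^2 ≡ 9^2 = 81 ≡ 81 (mod 859)
9^4 ≡ 81^2 = 6561 ≡ 548 (mod 859)
9^8 ≡ 548^2 = 300304 ≡ 513 (mod 859)
9^16 ≡ 513^2 = 263169 ≡ 315 (mod 859)
9^32 ≡ 315^2 = 99225 ≡ 440 (mod 859)
9^64 ≡ 440^2 = 193600 ≡ 325 (mod 859)
9^128 ≡ 325^2 = 105625 ≡ 827 (mod 859)
9^256 ≡ 827^2 = 683929 ≡ 165 (mod 859)
429 = 256 + 128 + 32 + 8 + 4 + 1 in binary powers of 2.
So 9^429 ≡ 165 · 827 · 440 · 513 · 548 · 9 ≡ 1 (mod 859).
Since 9^d ≡ 1 (mod 859), base 9 does not prove 859 composite.

1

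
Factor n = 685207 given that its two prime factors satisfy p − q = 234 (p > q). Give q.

Since p = q + 234, we have 685207 = q(q + 234), so q² + 234q − 685207 = 0.
Discriminant: 234² + 4·685207 = 54756 + 2740828 = 2795584; √2795584 = 1672.
q = (−234 + 1672)/2 = 719, and p = q + 234 = 953.
Check: 719 · 953 = 685207.

719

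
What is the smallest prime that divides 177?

3

177 is odd.
Digit sum 15, divisible by 3.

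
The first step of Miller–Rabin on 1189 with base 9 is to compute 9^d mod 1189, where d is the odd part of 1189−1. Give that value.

1189 − 1 = 1188 = 2^2 · 297, so d = 297.
9^1 ≡ 9 (mod 1189)
9^2 ≡ 9^2 = 81 ≡ 81 (mod 1189)
9^4 ≡ 81^2 = 6561 ≡ 616 (mod 1189)
9^8 ≡ 616^2 = 379456 ≡ 165 (mod 1189)
9^16 ≡ 165^2 = 27225 ≡ 1067 (mod 1189)
9^32 ≡ 1067^2 = 1138489 ≡ 616 (mod 1189)
9^64 ≡ 616^2 = 379456 ≡ 165 (mod 1189)
9^128 ≡ 165^2 = 27225 ≡ 1067 (mod 1189)
9^256 ≡ 1067^2 = 1138489 ≡ 616 (mod 1189)
297 = 256 + 32 + 8 + 1 in binary powers of 2.
So 9^297 ≡ 616 · 616 · 165 · 9 ≡ 91 (mod 1189).
Squaring chain: 91 → 1147; never reaches −1, so base 9 is a Miller–Rabin witness that 1189 is composite.

91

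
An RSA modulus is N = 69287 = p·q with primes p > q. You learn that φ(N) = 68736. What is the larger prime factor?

φ(n) = (p−1)(q−1) = n − (p+q) + 1, so p + q = 69287 − 68736 + 1 = 552.
p and q are the roots of t² − 552t + 69287 = 0.
Discriminant: 552² − 4·69287 = 304704 − 277148 = 27556; √27556 = 166.
q = (552 − 166)/2 = 193, p = (552 + 166)/2 = 359.
Check: 193 · 359 = 69287.

359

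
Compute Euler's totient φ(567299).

Factor: 567299 = 43 · 79 · 167.
φ(567299) = (43−1) · (79−1) · (167−1) = 42 · 78 · 166 = 543816.

543816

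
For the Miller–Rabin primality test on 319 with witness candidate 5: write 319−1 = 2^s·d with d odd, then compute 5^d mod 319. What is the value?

196

319 − 1 = 318 = 2^1 · 159, so d = 159.
5^1 ≡ 5 (mod 319)
5^2 ≡ 5^2 = 25 ≡ 25 (mod 319)
5^4 ≡ 25^2 = 625 ≡ 306 (mod 319)
5^8 ≡ 306^2 = 93636 ≡ 169 (mod 319)
5^16 ≡ 169^2 = 28561 ≡ 170 (mod 319)
5^32 ≡ 170^2 = 28900 ≡ 190 (mod 319)
5^64 ≡ 190^2 = 36100 ≡ 53 (mod 319)
5^128 ≡ 53^2 = 2809 ≡ 257 (mod 319)
159 = 128 + 16 + 8 + 4 + 2 + 1 in binary powers of 2.
So 5^159 ≡ 257 · 170 · 169 · 306 · 25 · 5 ≡ 196 (mod 319).
Squaring chain: 196; never reaches −1, so base 5 is a Miller–Rabin witness that 319 is composite.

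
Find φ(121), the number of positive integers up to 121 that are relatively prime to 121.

110

Factor: 121 = 11^2.
φ(121) = 11^1·(11−1) = 110.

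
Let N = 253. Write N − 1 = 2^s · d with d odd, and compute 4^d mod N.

9

253 − 1 = 252 = 2^2 · 63, so d = 63.
4^1 ≡ 4 (mod 253)
4^2 ≡ 4^2 = 16 ≡ 16 (mod 253)
4^4 ≡ 16^2 = 256 ≡ 3 (mod 253)
4^8 ≡ 3^2 = 9 ≡ 9 (mod 253)
4^16 ≡ 9^2 = 81 ≡ 81 (mod 253)
4^32 ≡ 81^2 = 6561 ≡ 236 (mod 253)
63 = 32 + 16 + 8 + 4 + 2 + 1 in binary powers of 2.
So 4^63 ≡ 236 · 81 · 9 · 3 · 16 · 4 ≡ 9 (mod 253).
Squaring chain: 9 → 81; never reaches −1, so base 4 is a Miller–Rabin witness that 253 is composite.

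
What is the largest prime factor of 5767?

5767 = 73 · 79
79 is prime.
So 5767 = 73 · 79; the largest prime factor is 79.

79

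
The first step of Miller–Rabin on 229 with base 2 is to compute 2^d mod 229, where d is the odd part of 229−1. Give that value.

122

229 − 1 = 228 = 2^2 · 57, so d = 57.
2^1 ≡ 2 (mod 229)
2^2 ≡ 2^2 = 4 ≡ 4 (mod 229)
2^4 ≡ 4^2 = 16 ≡ 16 (mod 229)
2^8 ≡ 16^2 = 256 ≡ 27 (mod 229)
2^16 ≡ 27^2 = 729 ≡ 42 (mod 229)
2^32 ≡ 42^2 = 1764 ≡ 161 (mod 229)
57 = 32 + 16 + 8 + 1 in binary powers of 2.
So 2^57 ≡ 161 · 42 · 27 · 2 ≡ 122 (mod 229).
Squaring chain: 122 → 228; reaches −1, so base 2 does not prove 229 composite.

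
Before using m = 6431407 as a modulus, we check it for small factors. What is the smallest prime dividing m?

89

6431407 is odd.
Digit sum 25, not divisible by 3.
Ends in 7: not divisible by 5.
7: 6431407 = 7·918772 + 3
11: 6431407 = 11·584673 + 4
13: 6431407 = 13·494723 + 8
17: 6431407 = 17·378318 + 1
19: 6431407 = 19·338495 + 2
23: 6431407 = 23·279626 + 9
29: 6431407 = 29·221772 + 19
31: 6431407 = 31·207464 + 23
37: 6431407 = 37·173821 + 30
41: 6431407 = 41·156863 + 24
43: 6431407 = 43·149567 + 26
47: 6431407 = 47·136838 + 21
53: 6431407 = 53·121347 + 16
59: 6431407 = 59·109006 + 53
61: 6431407 = 61·105432 + 55
67: 6431407 = 67·95991 + 10
71: 6431407 = 71·90583 + 14
73: 6431407 = 73·88101 + 34
79: 6431407 = 79·81410 + 17
83: 6431407 = 83·77486 + 69
89: 6431407 = 89·72263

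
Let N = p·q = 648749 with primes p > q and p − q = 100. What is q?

Since p = q + 100, we have 648749 = q(q + 100), so q² + 100q − 648749 = 0.
Discriminant: 100² + 4·648749 = 10000 + 2594996 = 2604996; √2604996 = 1614.
q = (−100 + 1614)/2 = 757, and p = q + 100 = 857.
Check: 757 · 857 = 648749.

757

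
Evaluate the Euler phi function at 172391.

Factor: 172391 = 31 · 67 · 83.
φ(172391) = (31−1) · (67−1) · (83−1) = 30 · 66 · 82 = 162360.

162360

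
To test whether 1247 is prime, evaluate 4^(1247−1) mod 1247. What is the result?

4^1 ≡ 4 (mod 1247)
4^2 ≡ 4^2 = 16 ≡ 16 (mod 1247)
4^4 ≡ 16^2 = 256 ≡ 256 (mod 1247)
4^8 ≡ 256^2 = 65536 ≡ 692 (mod 1247)
4^16 ≡ 692^2 = 478864 ≡ 16 (mod 1247)
4^32 ≡ 16^2 = 256 ≡ 256 (mod 1247)
4^64 ≡ 256^2 = 65536 ≡ 692 (mod 1247)
4^128 ≡ 692^2 = 478864 ≡ 16 (mod 1247)
4^256 ≡ 16^2 = 256 ≡ 256 (mod 1247)
4^512 ≡ 256^2 = 65536 ≡ 692 (mod 1247)
4^1024 ≡ 692^2 = 478864 ≡ 16 (mod 1247)
1246 = 1024 + 128 + 64 + 16 + 8 + 4 + 2 in binary powers of 2.
So 4^1246 ≡ 16 · 16 · 692 · 16 · 692 · 256 · 16 ≡ 1 (mod 1247).
Since the result is 1, base 4 gives no evidence that 1247 is composite.

1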